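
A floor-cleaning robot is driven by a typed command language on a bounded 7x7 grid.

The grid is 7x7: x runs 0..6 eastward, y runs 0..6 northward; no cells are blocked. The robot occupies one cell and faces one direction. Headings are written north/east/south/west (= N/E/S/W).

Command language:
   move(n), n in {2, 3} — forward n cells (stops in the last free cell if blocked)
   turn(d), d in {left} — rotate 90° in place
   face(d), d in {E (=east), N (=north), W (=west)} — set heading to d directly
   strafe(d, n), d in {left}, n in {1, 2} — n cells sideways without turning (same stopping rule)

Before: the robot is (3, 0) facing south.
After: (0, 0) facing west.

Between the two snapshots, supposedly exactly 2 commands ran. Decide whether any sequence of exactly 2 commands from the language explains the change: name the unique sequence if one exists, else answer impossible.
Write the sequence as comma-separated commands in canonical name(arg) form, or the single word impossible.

key: running move(3) before face(W) would end elsewhere — order is forced
begin: (3, 0) facing south
step 1 (face(W)): (3, 0) facing west
step 2 (move(3)): (0, 0) facing west
no rival 2-sequence matches.

face(W), move(3)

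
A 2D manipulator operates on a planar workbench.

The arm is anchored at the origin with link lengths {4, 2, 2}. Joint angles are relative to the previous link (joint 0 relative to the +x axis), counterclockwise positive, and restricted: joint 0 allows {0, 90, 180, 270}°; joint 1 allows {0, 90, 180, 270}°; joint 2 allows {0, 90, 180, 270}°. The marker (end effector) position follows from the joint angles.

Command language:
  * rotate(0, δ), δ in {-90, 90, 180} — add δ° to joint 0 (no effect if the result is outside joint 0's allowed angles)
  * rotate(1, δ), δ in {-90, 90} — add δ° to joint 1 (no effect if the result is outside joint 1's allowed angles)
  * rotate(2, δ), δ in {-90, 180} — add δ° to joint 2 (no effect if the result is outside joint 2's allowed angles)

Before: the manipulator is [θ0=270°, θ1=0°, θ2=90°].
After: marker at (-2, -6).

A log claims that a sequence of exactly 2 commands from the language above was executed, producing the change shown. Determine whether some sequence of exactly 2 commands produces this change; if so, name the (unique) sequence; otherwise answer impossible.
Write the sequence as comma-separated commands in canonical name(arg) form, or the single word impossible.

rotate(2, -90), rotate(2, -90)

begin: [θ0=270°, θ1=0°, θ2=90°]
step 1 (rotate(2, -90)): [θ0=270°, θ1=0°, θ2=0°]
step 2 (rotate(2, -90)): [θ0=270°, θ1=0°, θ2=270°]
no other 2-command option fits: unique.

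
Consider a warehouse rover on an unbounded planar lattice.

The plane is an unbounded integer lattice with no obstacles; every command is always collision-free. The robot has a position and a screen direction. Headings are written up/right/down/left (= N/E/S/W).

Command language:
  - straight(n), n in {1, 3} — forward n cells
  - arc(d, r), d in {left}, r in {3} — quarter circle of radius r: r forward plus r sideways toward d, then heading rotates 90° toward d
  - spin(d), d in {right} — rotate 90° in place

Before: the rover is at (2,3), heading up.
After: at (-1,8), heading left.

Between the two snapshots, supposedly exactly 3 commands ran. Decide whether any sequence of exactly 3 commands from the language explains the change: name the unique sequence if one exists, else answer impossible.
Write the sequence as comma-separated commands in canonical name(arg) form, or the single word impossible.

key: cell and facing (now W) both changed — the 3 commands mix motion and turning
from: at (2,3), heading up
[1] after straight(1): at (2,4), heading up
[2] after straight(1): at (2,5), heading up
[3] after arc(left, 3): at (-1,8), heading left
no other 3-command option fits: unique.

straight(1), straight(1), arc(left, 3)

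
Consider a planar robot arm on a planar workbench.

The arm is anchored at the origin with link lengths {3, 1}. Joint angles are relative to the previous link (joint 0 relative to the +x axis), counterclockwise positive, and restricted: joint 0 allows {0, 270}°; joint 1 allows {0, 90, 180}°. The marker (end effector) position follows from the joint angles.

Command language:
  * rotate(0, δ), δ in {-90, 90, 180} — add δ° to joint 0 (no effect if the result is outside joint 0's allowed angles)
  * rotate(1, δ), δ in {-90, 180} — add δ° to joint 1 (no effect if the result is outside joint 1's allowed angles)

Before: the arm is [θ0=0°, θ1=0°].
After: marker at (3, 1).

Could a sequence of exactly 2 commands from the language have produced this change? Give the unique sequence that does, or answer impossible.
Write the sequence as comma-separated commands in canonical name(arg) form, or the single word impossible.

rotate(1, 180), rotate(1, -90)

key: running rotate(1, -90) before rotate(1, 180) would end elsewhere — order is forced
from: [θ0=0°, θ1=0°]
[1] after rotate(1, 180): [θ0=0°, θ1=180°]
[2] after rotate(1, -90): [θ0=0°, θ1=90°]
all 25 alternatives checked — unique.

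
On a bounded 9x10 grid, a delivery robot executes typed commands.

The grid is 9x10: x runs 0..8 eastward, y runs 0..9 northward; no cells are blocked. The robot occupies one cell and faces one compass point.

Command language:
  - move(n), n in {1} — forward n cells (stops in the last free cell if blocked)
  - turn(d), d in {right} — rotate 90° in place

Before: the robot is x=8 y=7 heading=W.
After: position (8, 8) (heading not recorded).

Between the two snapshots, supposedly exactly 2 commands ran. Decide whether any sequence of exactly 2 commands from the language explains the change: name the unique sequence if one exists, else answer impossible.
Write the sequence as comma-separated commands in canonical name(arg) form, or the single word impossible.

key: running move(1) before turn(right) would end elsewhere — order is forced
t0: x=8 y=7 heading=W
step 1 (turn(right)): x=8 y=7 heading=N
step 2 (move(1)): x=8 y=8 heading=N
all 4 alternatives checked — unique.

turn(right), move(1)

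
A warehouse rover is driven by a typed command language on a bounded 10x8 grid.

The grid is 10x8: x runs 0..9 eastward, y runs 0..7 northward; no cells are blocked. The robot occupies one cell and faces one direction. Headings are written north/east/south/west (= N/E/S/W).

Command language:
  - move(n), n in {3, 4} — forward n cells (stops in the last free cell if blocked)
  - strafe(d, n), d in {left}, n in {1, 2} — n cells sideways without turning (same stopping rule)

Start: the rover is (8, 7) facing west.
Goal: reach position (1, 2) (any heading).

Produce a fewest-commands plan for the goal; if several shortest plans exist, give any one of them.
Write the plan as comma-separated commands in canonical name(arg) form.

strafe(left, 2), strafe(left, 2), move(4), move(3), strafe(left, 1)

start: (8, 7) facing west
1. strafe(left, 2) → (8, 5) facing west
2. strafe(left, 2) → (8, 3) facing west
3. move(4) → (4, 3) facing west
4. move(3) → (1, 3) facing west
5. strafe(left, 1) → (1, 2) facing west
minimal: 5 command(s), checked below 5.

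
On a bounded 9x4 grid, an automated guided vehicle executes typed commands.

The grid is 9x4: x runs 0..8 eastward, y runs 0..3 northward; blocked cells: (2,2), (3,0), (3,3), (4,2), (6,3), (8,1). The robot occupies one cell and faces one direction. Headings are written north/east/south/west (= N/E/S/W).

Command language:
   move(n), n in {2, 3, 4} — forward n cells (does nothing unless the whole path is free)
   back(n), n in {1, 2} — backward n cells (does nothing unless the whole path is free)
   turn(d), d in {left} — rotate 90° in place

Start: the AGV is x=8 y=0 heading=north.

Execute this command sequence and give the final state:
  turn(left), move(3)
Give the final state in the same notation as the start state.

begin: x=8 y=0 heading=north
step 1 (turn(left)): x=8 y=0 heading=west
step 2 (move(3)): x=5 y=0 heading=west

x=5 y=0 heading=west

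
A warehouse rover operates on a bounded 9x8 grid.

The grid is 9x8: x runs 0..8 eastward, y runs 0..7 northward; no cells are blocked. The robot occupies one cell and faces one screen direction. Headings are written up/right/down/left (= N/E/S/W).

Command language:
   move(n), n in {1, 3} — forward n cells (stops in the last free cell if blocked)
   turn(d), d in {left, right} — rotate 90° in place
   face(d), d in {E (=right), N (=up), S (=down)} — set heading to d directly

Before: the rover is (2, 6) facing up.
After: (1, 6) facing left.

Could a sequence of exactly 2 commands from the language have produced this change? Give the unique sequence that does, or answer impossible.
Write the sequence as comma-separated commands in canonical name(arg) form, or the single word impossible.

key: cell and facing (now W) both changed — the 2 commands mix motion and turning
initial: (2, 6) facing up
[1] after turn(left): (2, 6) facing left
[2] after move(1): (1, 6) facing left
all 49 alternatives checked — unique.

turn(left), move(1)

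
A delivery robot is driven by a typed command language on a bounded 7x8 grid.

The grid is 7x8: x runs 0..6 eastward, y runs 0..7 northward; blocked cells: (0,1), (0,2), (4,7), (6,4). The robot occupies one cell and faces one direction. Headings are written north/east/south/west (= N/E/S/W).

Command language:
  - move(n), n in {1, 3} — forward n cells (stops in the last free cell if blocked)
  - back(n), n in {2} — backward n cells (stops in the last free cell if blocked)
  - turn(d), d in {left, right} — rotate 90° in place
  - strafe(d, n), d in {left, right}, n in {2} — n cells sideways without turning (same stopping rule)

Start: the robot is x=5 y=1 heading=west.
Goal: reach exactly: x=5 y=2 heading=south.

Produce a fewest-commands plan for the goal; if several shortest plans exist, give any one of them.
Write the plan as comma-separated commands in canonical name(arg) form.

start: x=5 y=1 heading=west
step 1 (strafe(left, 2)): x=5 y=0 heading=west
step 2 (strafe(right, 2)): x=5 y=2 heading=west
step 3 (turn(left)): x=5 y=2 heading=south
no 2-step plan works, so 3 is optimal.

strafe(left, 2), strafe(right, 2), turn(left)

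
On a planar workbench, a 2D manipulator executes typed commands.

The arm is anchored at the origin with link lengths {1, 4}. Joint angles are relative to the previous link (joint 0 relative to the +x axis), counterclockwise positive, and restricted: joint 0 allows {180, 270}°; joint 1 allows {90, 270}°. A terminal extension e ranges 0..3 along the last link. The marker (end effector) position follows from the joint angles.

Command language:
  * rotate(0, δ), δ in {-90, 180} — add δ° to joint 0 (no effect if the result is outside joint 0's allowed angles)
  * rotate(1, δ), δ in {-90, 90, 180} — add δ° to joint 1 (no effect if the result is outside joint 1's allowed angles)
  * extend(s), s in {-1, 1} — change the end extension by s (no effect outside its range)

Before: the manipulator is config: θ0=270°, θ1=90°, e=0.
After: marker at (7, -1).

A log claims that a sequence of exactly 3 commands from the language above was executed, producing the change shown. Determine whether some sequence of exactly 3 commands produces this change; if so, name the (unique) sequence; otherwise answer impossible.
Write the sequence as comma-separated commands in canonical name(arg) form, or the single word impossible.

extend(1), extend(1), extend(1)

begin: config: θ0=270°, θ1=90°, e=0
1. extend(1) → config: θ0=270°, θ1=90°, e=1
2. extend(1) → config: θ0=270°, θ1=90°, e=2
3. extend(1) → config: θ0=270°, θ1=90°, e=3
all 343 alternatives checked — unique.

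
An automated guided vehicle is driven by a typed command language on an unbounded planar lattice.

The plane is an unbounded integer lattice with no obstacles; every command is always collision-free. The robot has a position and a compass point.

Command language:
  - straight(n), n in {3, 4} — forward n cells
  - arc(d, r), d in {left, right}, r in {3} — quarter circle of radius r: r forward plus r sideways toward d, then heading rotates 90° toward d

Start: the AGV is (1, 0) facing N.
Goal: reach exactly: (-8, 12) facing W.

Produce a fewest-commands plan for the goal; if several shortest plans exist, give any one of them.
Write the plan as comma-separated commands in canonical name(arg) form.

from: (1, 0) facing N
t=1 straight(3) ⇒ (1, 3) facing N
t=2 arc(left, 3) ⇒ (-2, 6) facing W
t=3 arc(right, 3) ⇒ (-5, 9) facing N
t=4 arc(left, 3) ⇒ (-8, 12) facing W
nothing shorter than 4 reaches the goal.

straight(3), arc(left, 3), arc(right, 3), arc(left, 3)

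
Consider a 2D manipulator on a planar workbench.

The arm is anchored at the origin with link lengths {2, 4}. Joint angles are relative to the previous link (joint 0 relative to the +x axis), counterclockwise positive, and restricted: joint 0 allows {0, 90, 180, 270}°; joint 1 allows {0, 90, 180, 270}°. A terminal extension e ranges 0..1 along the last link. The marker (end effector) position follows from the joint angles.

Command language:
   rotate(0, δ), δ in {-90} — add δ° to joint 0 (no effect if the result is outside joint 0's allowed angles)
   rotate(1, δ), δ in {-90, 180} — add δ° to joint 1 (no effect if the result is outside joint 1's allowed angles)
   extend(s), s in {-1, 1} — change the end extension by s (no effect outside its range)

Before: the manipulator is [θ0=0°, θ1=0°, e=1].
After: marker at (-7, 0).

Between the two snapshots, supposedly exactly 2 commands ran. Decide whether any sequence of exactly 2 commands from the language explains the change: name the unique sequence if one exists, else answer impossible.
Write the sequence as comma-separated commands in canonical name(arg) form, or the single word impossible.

rotate(0, -90), rotate(0, -90)

from: [θ0=0°, θ1=0°, e=1]
step 1 (rotate(0, -90)): [θ0=270°, θ1=0°, e=1]
step 2 (rotate(0, -90)): [θ0=180°, θ1=0°, e=1]
uniquely the one of 25 2-step routes that fits.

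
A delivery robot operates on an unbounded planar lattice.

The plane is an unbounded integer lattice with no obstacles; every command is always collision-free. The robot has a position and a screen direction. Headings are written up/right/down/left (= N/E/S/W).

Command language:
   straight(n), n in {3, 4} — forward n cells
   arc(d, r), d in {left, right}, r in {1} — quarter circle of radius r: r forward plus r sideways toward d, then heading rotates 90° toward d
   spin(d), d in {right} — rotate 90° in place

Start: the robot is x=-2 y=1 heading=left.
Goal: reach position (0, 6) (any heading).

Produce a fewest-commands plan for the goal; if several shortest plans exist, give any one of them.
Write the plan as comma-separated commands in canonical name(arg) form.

spin(right), arc(right, 1), arc(left, 1), straight(3)

from: x=-2 y=1 heading=left
[1] after spin(right): x=-2 y=1 heading=up
[2] after arc(right, 1): x=-1 y=2 heading=right
[3] after arc(left, 1): x=0 y=3 heading=up
[4] after straight(3): x=0 y=6 heading=up
minimal: 4 command(s), checked below 4.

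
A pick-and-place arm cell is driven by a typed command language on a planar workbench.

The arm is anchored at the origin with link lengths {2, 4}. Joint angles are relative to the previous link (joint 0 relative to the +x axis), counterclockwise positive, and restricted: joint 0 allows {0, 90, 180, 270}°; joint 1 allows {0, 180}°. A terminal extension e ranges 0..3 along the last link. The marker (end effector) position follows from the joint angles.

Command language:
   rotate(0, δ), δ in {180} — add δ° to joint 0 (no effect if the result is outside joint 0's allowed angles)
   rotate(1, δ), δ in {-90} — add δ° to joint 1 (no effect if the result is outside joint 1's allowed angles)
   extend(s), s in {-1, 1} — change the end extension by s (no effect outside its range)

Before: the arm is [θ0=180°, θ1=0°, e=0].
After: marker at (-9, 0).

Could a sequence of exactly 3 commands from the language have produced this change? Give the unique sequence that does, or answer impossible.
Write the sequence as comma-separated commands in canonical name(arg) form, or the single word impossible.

extend(1), extend(1), extend(1)

from: [θ0=180°, θ1=0°, e=0]
[1] after extend(1): [θ0=180°, θ1=0°, e=1]
[2] after extend(1): [θ0=180°, θ1=0°, e=2]
[3] after extend(1): [θ0=180°, θ1=0°, e=3]
uniquely the one of 64 3-step routes that fits.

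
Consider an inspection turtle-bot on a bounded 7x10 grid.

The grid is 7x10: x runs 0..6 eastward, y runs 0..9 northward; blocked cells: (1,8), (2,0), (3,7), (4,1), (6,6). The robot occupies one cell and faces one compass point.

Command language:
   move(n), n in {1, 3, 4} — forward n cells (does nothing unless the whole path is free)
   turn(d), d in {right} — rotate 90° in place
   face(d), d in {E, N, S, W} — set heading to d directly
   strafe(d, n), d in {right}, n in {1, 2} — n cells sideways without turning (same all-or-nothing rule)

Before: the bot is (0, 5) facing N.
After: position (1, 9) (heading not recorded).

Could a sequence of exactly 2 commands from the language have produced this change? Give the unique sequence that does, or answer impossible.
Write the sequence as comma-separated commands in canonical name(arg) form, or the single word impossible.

key: order matters: swapping move(4) and strafe(right, 1) lands elsewhere
initial: (0, 5) facing N
[1] after move(4): (0, 9) facing N
[2] after strafe(right, 1): (1, 9) facing N
all 100 alternatives checked — unique.

move(4), strafe(right, 1)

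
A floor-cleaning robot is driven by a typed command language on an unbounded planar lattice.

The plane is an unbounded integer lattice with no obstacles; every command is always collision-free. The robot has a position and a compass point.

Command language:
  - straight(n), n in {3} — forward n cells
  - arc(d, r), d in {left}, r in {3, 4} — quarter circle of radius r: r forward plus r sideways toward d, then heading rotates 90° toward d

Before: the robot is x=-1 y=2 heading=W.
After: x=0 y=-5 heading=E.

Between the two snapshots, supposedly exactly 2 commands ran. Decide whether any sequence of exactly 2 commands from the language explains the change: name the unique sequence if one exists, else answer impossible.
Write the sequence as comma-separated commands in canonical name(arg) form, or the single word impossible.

arc(left, 3), arc(left, 4)

key: cell and facing (now E) both changed — the 2 commands mix motion and turning
start: x=-1 y=2 heading=W
t=1 arc(left, 3) ⇒ x=-4 y=-1 heading=S
t=2 arc(left, 4) ⇒ x=0 y=-5 heading=E
uniquely the one of 9 2-step routes that fits.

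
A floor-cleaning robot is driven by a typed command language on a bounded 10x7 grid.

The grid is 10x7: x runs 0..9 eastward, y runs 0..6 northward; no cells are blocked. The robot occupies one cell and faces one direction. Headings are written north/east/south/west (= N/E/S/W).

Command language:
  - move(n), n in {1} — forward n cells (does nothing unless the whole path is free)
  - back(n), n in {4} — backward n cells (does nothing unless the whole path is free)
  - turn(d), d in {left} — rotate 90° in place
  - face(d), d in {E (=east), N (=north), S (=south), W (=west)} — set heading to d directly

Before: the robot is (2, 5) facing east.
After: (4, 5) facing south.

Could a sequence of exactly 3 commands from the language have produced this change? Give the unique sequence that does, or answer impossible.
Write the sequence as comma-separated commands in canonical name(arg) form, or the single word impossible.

key: running face(S) before move(1) would end elsewhere — order is forced
initial: (2, 5) facing east
1. move(1) → (3, 5) facing east
2. move(1) → (4, 5) facing east
3. face(S) → (4, 5) facing south
no other 3-command option fits: unique.

move(1), move(1), face(S)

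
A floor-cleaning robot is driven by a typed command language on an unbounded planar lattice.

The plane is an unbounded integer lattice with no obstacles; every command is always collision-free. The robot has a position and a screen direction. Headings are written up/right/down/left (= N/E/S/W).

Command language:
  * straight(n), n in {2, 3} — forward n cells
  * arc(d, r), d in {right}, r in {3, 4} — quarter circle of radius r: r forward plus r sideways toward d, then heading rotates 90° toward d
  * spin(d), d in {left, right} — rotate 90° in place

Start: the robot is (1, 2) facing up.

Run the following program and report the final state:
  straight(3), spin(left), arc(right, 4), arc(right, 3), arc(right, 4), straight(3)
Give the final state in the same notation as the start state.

(4, 5) facing down

from: (1, 2) facing up
[1] after straight(3): (1, 5) facing up
[2] after spin(left): (1, 5) facing left
[3] after arc(right, 4): (-3, 9) facing up
[4] after arc(right, 3): (0, 12) facing right
[5] after arc(right, 4): (4, 8) facing down
[6] after straight(3): (4, 5) facing down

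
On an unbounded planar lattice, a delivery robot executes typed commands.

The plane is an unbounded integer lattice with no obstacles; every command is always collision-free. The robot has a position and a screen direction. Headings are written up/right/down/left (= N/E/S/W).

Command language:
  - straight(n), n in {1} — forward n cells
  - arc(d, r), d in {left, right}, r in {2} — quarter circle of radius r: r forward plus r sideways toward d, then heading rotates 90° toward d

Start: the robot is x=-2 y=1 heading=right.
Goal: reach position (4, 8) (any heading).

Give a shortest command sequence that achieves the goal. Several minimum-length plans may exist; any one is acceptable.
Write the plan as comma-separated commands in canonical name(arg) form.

arc(left, 2), arc(right, 2), arc(left, 2), straight(1)

t0: x=-2 y=1 heading=right
step 1 (arc(left, 2)): x=0 y=3 heading=up
step 2 (arc(right, 2)): x=2 y=5 heading=right
step 3 (arc(left, 2)): x=4 y=7 heading=up
step 4 (straight(1)): x=4 y=8 heading=up
nothing shorter than 4 reaches the goal.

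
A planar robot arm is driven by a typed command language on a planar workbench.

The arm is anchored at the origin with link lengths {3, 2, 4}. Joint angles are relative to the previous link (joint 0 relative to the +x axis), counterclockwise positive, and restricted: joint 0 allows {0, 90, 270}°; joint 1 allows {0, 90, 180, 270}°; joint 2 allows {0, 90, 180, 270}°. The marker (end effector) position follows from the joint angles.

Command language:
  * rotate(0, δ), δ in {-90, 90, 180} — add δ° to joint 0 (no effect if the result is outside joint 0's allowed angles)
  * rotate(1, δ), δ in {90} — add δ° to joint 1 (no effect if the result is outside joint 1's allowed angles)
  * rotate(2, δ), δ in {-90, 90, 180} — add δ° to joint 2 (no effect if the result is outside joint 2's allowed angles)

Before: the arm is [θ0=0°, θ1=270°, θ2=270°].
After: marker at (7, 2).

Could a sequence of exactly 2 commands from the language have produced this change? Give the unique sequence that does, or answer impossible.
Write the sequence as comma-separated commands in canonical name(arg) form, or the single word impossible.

t0: [θ0=0°, θ1=270°, θ2=270°]
step 1 (rotate(1, 90)): [θ0=0°, θ1=0°, θ2=270°]
step 2 (rotate(1, 90)): [θ0=0°, θ1=90°, θ2=270°]
uniquely the one of 49 2-step routes that fits.

rotate(1, 90), rotate(1, 90)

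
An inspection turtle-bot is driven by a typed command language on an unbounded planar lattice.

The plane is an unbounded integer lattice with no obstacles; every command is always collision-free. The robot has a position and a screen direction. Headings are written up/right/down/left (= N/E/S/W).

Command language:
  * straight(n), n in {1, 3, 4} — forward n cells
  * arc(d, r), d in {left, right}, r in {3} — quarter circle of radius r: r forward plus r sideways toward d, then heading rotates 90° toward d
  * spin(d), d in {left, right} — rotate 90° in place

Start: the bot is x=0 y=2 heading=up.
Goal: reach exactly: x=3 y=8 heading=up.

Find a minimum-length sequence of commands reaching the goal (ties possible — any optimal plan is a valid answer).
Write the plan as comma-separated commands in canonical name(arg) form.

straight(3), arc(right, 3), spin(left)

initial: x=0 y=2 heading=up
1. straight(3) → x=0 y=5 heading=up
2. arc(right, 3) → x=3 y=8 heading=right
3. spin(left) → x=3 y=8 heading=up
minimal: 3 command(s), checked below 3.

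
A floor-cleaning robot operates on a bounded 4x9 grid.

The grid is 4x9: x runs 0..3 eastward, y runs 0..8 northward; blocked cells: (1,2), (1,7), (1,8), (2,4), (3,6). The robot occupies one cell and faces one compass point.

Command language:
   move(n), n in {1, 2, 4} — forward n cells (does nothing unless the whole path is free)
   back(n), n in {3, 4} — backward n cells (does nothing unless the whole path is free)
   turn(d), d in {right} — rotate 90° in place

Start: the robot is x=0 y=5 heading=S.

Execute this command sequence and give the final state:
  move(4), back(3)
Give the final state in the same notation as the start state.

x=0 y=4 heading=S

initial: x=0 y=5 heading=S
t=1 move(4) ⇒ x=0 y=1 heading=S
t=2 back(3) ⇒ x=0 y=4 heading=S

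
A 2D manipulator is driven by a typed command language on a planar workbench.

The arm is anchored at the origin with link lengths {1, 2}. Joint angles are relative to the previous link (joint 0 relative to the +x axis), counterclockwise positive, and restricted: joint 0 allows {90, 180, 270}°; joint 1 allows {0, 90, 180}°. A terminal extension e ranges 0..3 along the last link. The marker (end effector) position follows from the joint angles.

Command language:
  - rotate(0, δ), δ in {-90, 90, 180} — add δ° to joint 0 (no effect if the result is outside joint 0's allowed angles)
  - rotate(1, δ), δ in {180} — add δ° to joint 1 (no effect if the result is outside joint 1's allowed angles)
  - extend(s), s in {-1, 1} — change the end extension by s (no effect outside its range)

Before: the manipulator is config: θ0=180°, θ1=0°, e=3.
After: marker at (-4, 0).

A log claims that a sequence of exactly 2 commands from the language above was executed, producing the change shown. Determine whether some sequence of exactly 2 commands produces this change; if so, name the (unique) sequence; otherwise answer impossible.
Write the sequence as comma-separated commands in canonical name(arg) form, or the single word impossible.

extend(-1), extend(-1)

t0: config: θ0=180°, θ1=0°, e=3
[1] after extend(-1): config: θ0=180°, θ1=0°, e=2
[2] after extend(-1): config: θ0=180°, θ1=0°, e=1
all 36 alternatives checked — unique.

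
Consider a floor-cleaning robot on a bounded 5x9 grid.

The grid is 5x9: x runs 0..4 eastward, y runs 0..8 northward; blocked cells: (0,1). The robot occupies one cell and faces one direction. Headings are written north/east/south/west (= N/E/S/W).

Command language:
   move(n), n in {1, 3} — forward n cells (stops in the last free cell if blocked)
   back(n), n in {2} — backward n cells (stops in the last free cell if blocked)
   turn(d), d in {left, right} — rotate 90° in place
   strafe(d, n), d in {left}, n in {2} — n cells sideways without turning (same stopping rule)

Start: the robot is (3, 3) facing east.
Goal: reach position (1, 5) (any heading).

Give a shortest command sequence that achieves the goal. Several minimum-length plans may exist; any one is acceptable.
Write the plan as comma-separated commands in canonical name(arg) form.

back(2), strafe(left, 2)

start: (3, 3) facing east
[1] after back(2): (1, 3) facing east
[2] after strafe(left, 2): (1, 5) facing east
minimal: 2 command(s), checked below 2.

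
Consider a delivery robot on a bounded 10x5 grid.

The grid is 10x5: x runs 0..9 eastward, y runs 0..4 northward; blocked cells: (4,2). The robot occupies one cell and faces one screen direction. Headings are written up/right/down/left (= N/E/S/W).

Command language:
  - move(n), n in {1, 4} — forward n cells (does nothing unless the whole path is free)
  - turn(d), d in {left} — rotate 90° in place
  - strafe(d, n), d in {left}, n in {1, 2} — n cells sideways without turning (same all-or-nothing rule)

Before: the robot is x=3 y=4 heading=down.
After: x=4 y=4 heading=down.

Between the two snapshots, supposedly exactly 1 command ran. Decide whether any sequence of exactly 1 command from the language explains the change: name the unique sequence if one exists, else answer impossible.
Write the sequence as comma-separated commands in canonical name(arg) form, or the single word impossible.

key: heading stays S — the single command does not turn
t0: x=3 y=4 heading=down
step 1 (strafe(left, 1)): x=4 y=4 heading=down
no other 1-command option fits: unique.

strafe(left, 1)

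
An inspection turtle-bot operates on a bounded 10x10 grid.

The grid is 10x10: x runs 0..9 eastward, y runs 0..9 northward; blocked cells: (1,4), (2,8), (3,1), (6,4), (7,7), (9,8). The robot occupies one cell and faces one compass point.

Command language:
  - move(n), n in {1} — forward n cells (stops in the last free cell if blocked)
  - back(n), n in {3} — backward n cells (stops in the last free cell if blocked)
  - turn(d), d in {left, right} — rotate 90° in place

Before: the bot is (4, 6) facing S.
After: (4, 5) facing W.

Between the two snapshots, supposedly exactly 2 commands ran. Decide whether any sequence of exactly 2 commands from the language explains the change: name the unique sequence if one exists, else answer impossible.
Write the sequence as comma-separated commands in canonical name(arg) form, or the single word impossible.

move(1), turn(right)

key: running turn(right) before move(1) would end elsewhere — order is forced
from: (4, 6) facing S
1. move(1) → (4, 5) facing S
2. turn(right) → (4, 5) facing W
no rival 2-sequence matches.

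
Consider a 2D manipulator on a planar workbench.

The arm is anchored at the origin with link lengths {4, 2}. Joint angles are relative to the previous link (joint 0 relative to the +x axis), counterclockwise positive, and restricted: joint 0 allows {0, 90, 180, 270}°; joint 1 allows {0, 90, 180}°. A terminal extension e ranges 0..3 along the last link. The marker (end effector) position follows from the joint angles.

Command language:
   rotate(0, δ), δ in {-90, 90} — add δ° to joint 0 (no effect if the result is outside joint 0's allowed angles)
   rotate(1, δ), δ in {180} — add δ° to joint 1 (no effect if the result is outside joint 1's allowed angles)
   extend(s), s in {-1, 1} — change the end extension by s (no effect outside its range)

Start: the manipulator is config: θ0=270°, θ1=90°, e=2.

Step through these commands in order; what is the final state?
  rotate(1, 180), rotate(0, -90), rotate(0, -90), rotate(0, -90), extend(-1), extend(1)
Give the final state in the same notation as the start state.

config: θ0=0°, θ1=90°, e=2

from: config: θ0=270°, θ1=90°, e=2
step 1 (rotate(1, 180)): config: θ0=270°, θ1=90°, e=2
step 2 (rotate(0, -90)): config: θ0=180°, θ1=90°, e=2
step 3 (rotate(0, -90)): config: θ0=90°, θ1=90°, e=2
step 4 (rotate(0, -90)): config: θ0=0°, θ1=90°, e=2
step 5 (extend(-1)): config: θ0=0°, θ1=90°, e=1
step 6 (extend(1)): config: θ0=0°, θ1=90°, e=2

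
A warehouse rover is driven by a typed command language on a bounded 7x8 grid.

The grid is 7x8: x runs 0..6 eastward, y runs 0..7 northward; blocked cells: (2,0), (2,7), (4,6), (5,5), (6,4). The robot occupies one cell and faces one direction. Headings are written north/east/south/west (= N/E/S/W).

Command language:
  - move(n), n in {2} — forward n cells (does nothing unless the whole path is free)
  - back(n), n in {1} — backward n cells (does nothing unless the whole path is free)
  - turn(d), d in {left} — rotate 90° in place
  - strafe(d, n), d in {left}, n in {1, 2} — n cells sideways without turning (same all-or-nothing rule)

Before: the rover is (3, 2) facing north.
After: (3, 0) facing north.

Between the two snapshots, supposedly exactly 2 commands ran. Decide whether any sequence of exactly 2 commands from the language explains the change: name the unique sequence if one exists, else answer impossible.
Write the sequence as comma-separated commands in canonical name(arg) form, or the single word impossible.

back(1), back(1)

key: heading stays N — no command in the sequence turns
t0: (3, 2) facing north
t=1 back(1) ⇒ (3, 1) facing north
t=2 back(1) ⇒ (3, 0) facing north
all 25 alternatives checked — unique.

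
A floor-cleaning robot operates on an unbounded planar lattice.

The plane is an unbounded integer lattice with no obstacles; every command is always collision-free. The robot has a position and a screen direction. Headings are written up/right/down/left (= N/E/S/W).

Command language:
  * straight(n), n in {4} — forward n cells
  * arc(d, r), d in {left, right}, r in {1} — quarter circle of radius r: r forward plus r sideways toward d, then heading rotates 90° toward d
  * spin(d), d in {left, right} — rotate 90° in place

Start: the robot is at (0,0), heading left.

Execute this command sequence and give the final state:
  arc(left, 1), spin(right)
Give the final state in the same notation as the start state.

at (-1,-1), heading left

initial: at (0,0), heading left
1. arc(left, 1) → at (-1,-1), heading down
2. spin(right) → at (-1,-1), heading left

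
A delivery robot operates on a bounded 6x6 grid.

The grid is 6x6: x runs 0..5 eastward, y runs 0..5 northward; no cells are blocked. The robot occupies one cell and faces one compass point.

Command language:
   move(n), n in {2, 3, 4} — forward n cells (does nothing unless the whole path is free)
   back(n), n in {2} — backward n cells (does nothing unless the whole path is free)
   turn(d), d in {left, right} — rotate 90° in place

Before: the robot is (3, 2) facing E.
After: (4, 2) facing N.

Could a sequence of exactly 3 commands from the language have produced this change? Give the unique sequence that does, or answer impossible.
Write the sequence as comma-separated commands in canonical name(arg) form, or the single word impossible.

key: cell and facing (now N) both changed — the 3 commands mix motion and turning
from: (3, 2) facing E
1. back(2) → (1, 2) facing E
2. move(3) → (4, 2) facing E
3. turn(left) → (4, 2) facing N
all 216 alternatives checked — unique.

back(2), move(3), turn(left)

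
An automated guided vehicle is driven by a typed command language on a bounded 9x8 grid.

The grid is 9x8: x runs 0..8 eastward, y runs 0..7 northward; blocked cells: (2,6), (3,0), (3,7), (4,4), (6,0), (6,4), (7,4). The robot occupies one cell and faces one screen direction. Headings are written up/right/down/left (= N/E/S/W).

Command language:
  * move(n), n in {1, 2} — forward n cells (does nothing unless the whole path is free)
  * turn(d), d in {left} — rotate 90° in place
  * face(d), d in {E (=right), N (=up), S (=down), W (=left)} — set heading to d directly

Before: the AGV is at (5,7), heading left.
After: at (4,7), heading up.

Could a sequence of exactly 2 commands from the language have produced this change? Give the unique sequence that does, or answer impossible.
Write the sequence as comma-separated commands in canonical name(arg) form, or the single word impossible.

move(1), face(N)

key: position moved to (4,7) AND the heading swung to N — translation plus rotation needed
from: at (5,7), heading left
1. move(1) → at (4,7), heading left
2. face(N) → at (4,7), heading up
uniquely the one of 49 2-step routes that fits.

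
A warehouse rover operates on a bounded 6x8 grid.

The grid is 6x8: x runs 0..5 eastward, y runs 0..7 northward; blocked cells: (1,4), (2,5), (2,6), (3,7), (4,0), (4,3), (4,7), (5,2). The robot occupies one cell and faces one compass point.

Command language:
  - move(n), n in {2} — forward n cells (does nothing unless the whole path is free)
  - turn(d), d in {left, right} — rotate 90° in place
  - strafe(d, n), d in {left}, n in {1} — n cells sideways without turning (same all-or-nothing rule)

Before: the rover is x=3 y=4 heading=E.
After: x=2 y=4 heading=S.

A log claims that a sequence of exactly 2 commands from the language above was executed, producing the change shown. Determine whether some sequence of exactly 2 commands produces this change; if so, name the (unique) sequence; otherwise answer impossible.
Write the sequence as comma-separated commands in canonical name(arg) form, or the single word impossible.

checked all 2-command options: none fits.

impossible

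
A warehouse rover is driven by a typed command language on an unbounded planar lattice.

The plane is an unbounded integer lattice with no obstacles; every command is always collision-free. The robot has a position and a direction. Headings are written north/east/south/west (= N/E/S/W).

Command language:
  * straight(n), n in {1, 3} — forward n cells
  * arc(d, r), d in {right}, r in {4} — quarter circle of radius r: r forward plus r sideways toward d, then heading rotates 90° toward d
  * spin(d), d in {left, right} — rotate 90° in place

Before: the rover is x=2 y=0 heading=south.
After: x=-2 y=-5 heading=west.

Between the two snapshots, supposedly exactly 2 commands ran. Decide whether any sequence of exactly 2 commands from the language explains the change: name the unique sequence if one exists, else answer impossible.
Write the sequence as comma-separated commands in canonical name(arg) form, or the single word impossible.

key: order matters: swapping straight(1) and arc(right, 4) lands elsewhere
t0: x=2 y=0 heading=south
t=1 straight(1) ⇒ x=2 y=-1 heading=south
t=2 arc(right, 4) ⇒ x=-2 y=-5 heading=west
no other 2-command option fits: unique.

straight(1), arc(right, 4)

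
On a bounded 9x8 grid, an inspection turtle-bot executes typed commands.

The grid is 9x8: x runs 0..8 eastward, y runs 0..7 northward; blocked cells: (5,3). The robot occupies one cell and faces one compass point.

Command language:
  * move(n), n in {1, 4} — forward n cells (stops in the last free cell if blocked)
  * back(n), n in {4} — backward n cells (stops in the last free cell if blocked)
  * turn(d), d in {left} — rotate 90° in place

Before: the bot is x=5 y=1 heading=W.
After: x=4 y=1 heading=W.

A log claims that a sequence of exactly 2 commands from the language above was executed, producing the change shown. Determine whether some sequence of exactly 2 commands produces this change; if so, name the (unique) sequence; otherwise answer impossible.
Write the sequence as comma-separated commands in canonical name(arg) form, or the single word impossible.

back(4), move(4)

key: back(4) runs into the grid edge before its full distance
from: x=5 y=1 heading=W
step 1 (back(4)): x=8 y=1 heading=W
step 2 (move(4)): x=4 y=1 heading=W
uniquely the one of 16 2-step routes that fits.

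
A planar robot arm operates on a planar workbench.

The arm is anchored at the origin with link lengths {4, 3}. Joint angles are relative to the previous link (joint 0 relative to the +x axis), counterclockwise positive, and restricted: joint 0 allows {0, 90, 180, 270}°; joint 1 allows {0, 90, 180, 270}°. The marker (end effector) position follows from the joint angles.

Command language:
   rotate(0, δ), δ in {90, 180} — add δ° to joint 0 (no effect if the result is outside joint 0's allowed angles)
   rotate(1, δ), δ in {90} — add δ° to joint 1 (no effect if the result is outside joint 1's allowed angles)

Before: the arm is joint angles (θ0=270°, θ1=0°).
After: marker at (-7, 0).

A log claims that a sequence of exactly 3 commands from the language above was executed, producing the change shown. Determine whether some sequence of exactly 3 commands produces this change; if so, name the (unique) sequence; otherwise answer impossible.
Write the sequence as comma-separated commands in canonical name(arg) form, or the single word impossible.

t0: joint angles (θ0=270°, θ1=0°)
1. rotate(0, 90) → joint angles (θ0=0°, θ1=0°)
2. rotate(0, 90) → joint angles (θ0=90°, θ1=0°)
3. rotate(0, 90) → joint angles (θ0=180°, θ1=0°)
uniquely the one of 27 3-step routes that fits.

rotate(0, 90), rotate(0, 90), rotate(0, 90)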